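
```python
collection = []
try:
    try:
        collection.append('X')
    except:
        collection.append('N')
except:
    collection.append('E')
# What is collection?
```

Step-by-step execution trace:
1. Inner try: `collection.append('X')` → collection = ['X']. No exception raised.
2. Inner `except` is skipped.
3. Inner try completes normally; outer `except` is skipped.
Result: ['X']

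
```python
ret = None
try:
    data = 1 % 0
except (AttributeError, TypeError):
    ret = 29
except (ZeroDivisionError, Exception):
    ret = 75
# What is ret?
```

Step-by-step execution trace:
1. `data = 1 % 0` raises ZeroDivisionError.
2. `except (AttributeError, TypeError)` does not match ZeroDivisionError; skipped.
3. `except (ZeroDivisionError, Exception)` matches (ZeroDivisionError is in the tuple) → ret = 75.
Result: 75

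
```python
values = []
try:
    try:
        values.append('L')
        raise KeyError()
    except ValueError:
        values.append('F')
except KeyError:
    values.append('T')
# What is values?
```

Step-by-step execution trace:
1. Inner try: `values.append('L')` → values = ['L'].
2. `raise KeyError()` raises KeyError.
3. Inner `except ValueError` does not match KeyError; exception propagates to outer try.
4. Outer `except KeyError` matches → `values.append('T')` → values = ['L', 'T'].
Result: ['L', 'T']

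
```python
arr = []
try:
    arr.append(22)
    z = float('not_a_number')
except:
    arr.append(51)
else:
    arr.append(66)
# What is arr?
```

Step-by-step execution trace:
1. try: `arr.append(22)` → arr = [22].
2. `z = float('not_a_number')` raises ValueError.
3. bare `except` matches → `arr.append(51)` → arr = [22, 51].
4. `else` is skipped (an exception was raised).
Result: [22, 51]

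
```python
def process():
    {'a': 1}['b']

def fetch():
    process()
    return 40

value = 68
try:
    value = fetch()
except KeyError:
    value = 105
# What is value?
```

Step-by-step execution trace:
1. value starts at 68.
2. try: `fetch()` calls `process()`.
3. `process()` evaluates `{'a': 1}['b']`, which raises KeyError; it propagates through fetch (uncaught).
4. `return 40` in fetch is not reached; the assignment to value does not complete.
5. `except KeyError` matches → value = 105.
Result: 105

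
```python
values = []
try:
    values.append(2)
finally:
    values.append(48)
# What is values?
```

Step-by-step execution trace:
1. try: `values.append(2)` → values = [2].
2. The try body completes without raising.
3. finally always runs: `values.append(48)` → values = [2, 48].
Result: [2, 48]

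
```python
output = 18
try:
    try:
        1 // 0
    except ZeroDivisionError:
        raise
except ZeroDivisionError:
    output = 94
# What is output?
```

Step-by-step execution trace:
1. Inner try: `1 // 0` raises ZeroDivisionError.
2. Inner `except ZeroDivisionError` matches; bare `raise` re-raises the same ZeroDivisionError.
3. Outer `except ZeroDivisionError` matches → output = 94.
Result: 94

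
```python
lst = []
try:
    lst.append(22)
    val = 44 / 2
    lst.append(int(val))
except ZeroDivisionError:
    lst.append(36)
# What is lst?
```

Step-by-step execution trace:
1. try: `lst.append(22)` → lst = [22].
2. `val = 44 / 2` → val = 22.0. No exception raised.
3. `lst.append(int(val))` → lst = [22, 22].
4. `except ZeroDivisionError` is skipped (no exception was raised).
Result: [22, 22]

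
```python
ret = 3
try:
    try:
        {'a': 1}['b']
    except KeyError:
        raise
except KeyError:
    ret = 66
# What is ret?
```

Step-by-step execution trace:
1. Inner try: `{'a': 1}['b']` raises KeyError.
2. Inner `except KeyError` matches; bare `raise` re-raises the same KeyError.
3. Outer `except KeyError` matches → ret = 66.
Result: 66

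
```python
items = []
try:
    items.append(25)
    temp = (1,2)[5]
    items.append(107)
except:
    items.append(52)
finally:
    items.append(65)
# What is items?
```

Step-by-step execution trace:
1. try: `items.append(25)` → items = [25].
2. `temp = (1,2)[5]` raises IndexError; `items.append(107)` is not reached.
3. bare `except` matches → `items.append(52)` → items = [25, 52].
4. finally always runs: `items.append(65)` → items = [25, 52, 65].
Result: [25, 52, 65]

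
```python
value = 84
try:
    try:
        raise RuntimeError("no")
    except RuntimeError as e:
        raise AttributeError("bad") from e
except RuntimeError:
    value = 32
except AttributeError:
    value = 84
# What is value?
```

Step-by-step execution trace:
1. Inner try raises RuntimeError; inner `except RuntimeError as e` catches it.
2. `raise AttributeError(...) from e` raises AttributeError (RuntimeError is attached as __cause__, but only AttributeError is active).
3. Outer `except RuntimeError` does not match AttributeError; skipped.
4. Outer `except AttributeError` matches → value = 84.
Result: 84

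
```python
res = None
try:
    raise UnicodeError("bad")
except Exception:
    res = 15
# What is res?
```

Step-by-step execution trace:
1. `raise UnicodeError(...)` raises UnicodeError.
2. `except Exception` matches (UnicodeError is a subclass of Exception) → res = 15.
Result: 15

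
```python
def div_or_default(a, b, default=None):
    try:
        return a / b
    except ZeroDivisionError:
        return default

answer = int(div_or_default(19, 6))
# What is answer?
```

Step-by-step execution trace:
1. `div_or_default(19, 6)` enters try: `return 19 / 6` → returns 3.1666666666666665. No exception raised.
2. `except ZeroDivisionError` is skipped.
3. `int(3.1666666666666665)` → 3 → answer = 3.
Result: 3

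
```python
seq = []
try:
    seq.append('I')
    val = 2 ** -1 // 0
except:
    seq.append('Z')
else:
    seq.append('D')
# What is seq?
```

Step-by-step execution trace:
1. try: `seq.append('I')` → seq = ['I'].
2. `val = 2 ** -1 // 0` raises ZeroDivisionError.
3. bare `except` matches → `seq.append('Z')` → seq = ['I', 'Z'].
4. `else` is skipped (an exception was raised).
Result: ['I', 'Z']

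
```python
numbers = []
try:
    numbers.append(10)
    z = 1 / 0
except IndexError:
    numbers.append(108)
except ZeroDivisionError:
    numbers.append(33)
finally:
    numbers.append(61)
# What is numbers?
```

Step-by-step execution trace:
1. try: `numbers.append(10)` → numbers = [10].
2. `z = 1 / 0` raises ZeroDivisionError.
3. `except IndexError` does not match ZeroDivisionError; skipped.
4. `except ZeroDivisionError` matches → `numbers.append(33)` → numbers = [10, 33].
5. finally always runs: `numbers.append(61)` → numbers = [10, 33, 61].
Result: [10, 33, 61]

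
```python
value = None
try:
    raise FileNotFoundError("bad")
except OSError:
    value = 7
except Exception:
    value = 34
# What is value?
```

Step-by-step execution trace:
1. `raise FileNotFoundError(...)` raises FileNotFoundError.
2. `except OSError` matches (FileNotFoundError is a subclass of OSError) → value = 7.
3. `except Exception` is not reached.
Result: 7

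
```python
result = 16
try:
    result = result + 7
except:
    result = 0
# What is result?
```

Step-by-step execution trace:
1. result starts at 16.
2. try: `result = result + 7` → result = 23. No exception raised.
3. `except` is skipped.
Result: 23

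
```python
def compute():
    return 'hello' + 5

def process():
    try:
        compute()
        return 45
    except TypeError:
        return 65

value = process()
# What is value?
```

Step-by-step execution trace:
1. `process()` calls `compute()`.
2. `compute()` evaluates `'hello' + 5`, which raises TypeError; it propagates to the caller.
3. `return 45` is not reached.
4. `except TypeError` in process matches → returns 65.
5. value = 65.
Result: 65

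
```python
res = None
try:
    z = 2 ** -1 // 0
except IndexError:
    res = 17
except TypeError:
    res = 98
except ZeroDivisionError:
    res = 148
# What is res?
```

Step-by-step execution trace:
1. `z = 2 ** -1 // 0` raises ZeroDivisionError.
2. `except IndexError` does not match ZeroDivisionError; skipped.
3. `except TypeError` does not match ZeroDivisionError; skipped.
4. `except ZeroDivisionError` matches → res = 148.
Result: 148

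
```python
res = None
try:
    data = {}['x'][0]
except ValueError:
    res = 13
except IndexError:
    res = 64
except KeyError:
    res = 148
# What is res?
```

Step-by-step execution trace:
1. `data = {}['x'][0]` raises KeyError.
2. `except ValueError` does not match KeyError; skipped.
3. `except IndexError` does not match KeyError; skipped.
4. `except KeyError` matches → res = 148.
Result: 148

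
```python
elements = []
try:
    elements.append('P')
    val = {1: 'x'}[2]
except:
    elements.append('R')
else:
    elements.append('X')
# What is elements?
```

Step-by-step execution trace:
1. try: `elements.append('P')` → elements = ['P'].
2. `val = {1: 'x'}[2]` raises KeyError.
3. bare `except` matches → `elements.append('R')` → elements = ['P', 'R'].
4. `else` is skipped (an exception was raised).
Result: ['P', 'R']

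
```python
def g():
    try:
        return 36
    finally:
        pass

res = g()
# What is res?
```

Step-by-step execution trace:
1. `g()` enters try: `return 36` sets pending return value 36.
2. Before returning, `finally: pass` runs (no effect).
3. g() returns 36 → res = 36.
Result: 36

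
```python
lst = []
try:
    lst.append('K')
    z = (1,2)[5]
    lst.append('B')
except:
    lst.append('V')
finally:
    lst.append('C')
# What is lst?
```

Step-by-step execution trace:
1. try: `lst.append('K')` → lst = ['K'].
2. `z = (1,2)[5]` raises IndexError; `lst.append('B')` is not reached.
3. bare `except` matches → `lst.append('V')` → lst = ['K', 'V'].
4. finally always runs: `lst.append('C')` → lst = ['K', 'V', 'C'].
Result: ['K', 'V', 'C']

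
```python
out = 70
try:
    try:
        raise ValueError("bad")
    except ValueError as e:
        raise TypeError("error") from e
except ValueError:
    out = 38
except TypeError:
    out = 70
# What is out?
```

Step-by-step execution trace:
1. Inner try raises ValueError; inner `except ValueError as e` catches it.
2. `raise TypeError(...) from e` raises TypeError (ValueError is attached as __cause__, but only TypeError is active).
3. Outer `except ValueError` does not match TypeError; skipped.
4. Outer `except TypeError` matches → out = 70.
Result: 70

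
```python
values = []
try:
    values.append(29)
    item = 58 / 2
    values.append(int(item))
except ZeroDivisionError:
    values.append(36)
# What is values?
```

Step-by-step execution trace:
1. try: `values.append(29)` → values = [29].
2. `item = 58 / 2` → item = 29.0. No exception raised.
3. `values.append(int(item))` → values = [29, 29].
4. `except ZeroDivisionError` is skipped (no exception was raised).
Result: [29, 29]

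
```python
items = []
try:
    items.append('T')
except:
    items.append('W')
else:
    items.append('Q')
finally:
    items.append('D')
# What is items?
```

Step-by-step execution trace:
1. try: `items.append('T')` → items = ['T']. No exception raised.
2. `except` is skipped.
3. `else` runs: `items.append('Q')` → items = ['T', 'Q'].
4. `finally` always runs: `items.append('D')` → items = ['T', 'Q', 'D'].
Result: ['T', 'Q', 'D']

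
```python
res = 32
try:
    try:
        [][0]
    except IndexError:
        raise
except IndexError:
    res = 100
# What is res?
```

Step-by-step execution trace:
1. Inner try: `[][0]` raises IndexError.
2. Inner `except IndexError` matches; bare `raise` re-raises the same IndexError.
3. Outer `except IndexError` matches → res = 100.
Result: 100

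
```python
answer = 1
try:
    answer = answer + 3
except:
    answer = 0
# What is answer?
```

Step-by-step execution trace:
1. answer starts at 1.
2. try: `answer = answer + 3` → answer = 4. No exception raised.
3. `except` is skipped.
Result: 4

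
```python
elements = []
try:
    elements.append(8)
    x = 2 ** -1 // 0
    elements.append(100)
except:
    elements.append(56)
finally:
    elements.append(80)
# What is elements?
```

Step-by-step execution trace:
1. try: `elements.append(8)` → elements = [8].
2. `x = 2 ** -1 // 0` raises ZeroDivisionError; `elements.append(100)` is not reached.
3. bare `except` matches → `elements.append(56)` → elements = [8, 56].
4. finally always runs: `elements.append(80)` → elements = [8, 56, 80].
Result: [8, 56, 80]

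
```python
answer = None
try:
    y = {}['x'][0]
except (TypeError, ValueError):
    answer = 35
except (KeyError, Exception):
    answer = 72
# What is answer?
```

Step-by-step execution trace:
1. `y = {}['x'][0]` raises KeyError.
2. `except (TypeError, ValueError)` does not match KeyError; skipped.
3. `except (KeyError, Exception)` matches (KeyError is in the tuple) → answer = 72.
Result: 72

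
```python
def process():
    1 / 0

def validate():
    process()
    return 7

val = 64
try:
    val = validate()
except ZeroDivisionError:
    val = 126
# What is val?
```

Step-by-step execution trace:
1. val starts at 64.
2. try: `validate()` calls `process()`.
3. `process()` evaluates `1 / 0`, which raises ZeroDivisionError; it propagates through validate (uncaught).
4. `return 7` in validate is not reached; the assignment to val does not complete.
5. `except ZeroDivisionError` matches → val = 126.
Result: 126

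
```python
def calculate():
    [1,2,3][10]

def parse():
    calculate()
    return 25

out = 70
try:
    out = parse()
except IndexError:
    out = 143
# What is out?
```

Step-by-step execution trace:
1. out starts at 70.
2. try: `parse()` calls `calculate()`.
3. `calculate()` evaluates `[1,2,3][10]`, which raises IndexError; it propagates through parse (uncaught).
4. `return 25` in parse is not reached; the assignment to out does not complete.
5. `except IndexError` matches → out = 143.
Result: 143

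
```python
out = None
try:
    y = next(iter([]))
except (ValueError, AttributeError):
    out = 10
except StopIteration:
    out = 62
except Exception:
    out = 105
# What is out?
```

Step-by-step execution trace:
1. `y = next(iter([]))` raises StopIteration.
2. `except (ValueError, AttributeError)` does not match StopIteration; skipped.
3. `except StopIteration` matches (exact type match) → out = 62.
4. `except Exception` is not reached.
Result: 62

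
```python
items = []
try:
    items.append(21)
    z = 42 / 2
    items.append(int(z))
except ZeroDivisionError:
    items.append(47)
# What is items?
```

Step-by-step execution trace:
1. try: `items.append(21)` → items = [21].
2. `z = 42 / 2` → z = 21.0. No exception raised.
3. `items.append(int(z))` → items = [21, 21].
4. `except ZeroDivisionError` is skipped (no exception was raised).
Result: [21, 21]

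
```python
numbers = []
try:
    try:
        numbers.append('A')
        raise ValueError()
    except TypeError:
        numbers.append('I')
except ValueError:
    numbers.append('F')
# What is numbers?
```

Step-by-step execution trace:
1. Inner try: `numbers.append('A')` → numbers = ['A'].
2. `raise ValueError()` raises ValueError.
3. Inner `except TypeError` does not match ValueError; exception propagates to outer try.
4. Outer `except ValueError` matches → `numbers.append('F')` → numbers = ['A', 'F'].
Result: ['A', 'F']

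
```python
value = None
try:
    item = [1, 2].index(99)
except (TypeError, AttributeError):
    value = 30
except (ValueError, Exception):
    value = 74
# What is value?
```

Step-by-step execution trace:
1. `item = [1, 2].index(99)` raises ValueError.
2. `except (TypeError, AttributeError)` does not match ValueError; skipped.
3. `except (ValueError, Exception)` matches (ValueError is in the tuple) → value = 74.
Result: 74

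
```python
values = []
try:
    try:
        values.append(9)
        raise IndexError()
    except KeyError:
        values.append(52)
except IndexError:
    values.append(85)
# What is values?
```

Step-by-step execution trace:
1. Inner try: `values.append(9)` → values = [9].
2. `raise IndexError()` raises IndexError.
3. Inner `except KeyError` does not match IndexError; exception propagates to outer try.
4. Outer `except IndexError` matches → `values.append(85)` → values = [9, 85].
Result: [9, 85]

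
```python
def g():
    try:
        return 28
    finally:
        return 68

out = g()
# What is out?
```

Step-by-step execution trace:
1. `g()` enters try: `return 28` sets pending return value 28.
2. Before returning, `finally: return 68` runs and overrides the pending return.
3. g() returns 68 → out = 68.
Result: 68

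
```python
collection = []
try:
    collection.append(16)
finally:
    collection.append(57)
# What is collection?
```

Step-by-step execution trace:
1. try: `collection.append(16)` → collection = [16].
2. The try body completes without raising.
3. finally always runs: `collection.append(57)` → collection = [16, 57].
Result: [16, 57]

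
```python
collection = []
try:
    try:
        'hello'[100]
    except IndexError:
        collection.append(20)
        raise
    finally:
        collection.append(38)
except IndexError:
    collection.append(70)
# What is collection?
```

Step-by-step execution trace:
1. Inner try: `'hello'[100]` raises IndexError.
2. Inner `except IndexError` matches → `collection.append(20)` → collection = [20].
3. bare `raise` re-raises IndexError.
4. Inner `finally` runs during unwinding: `collection.append(38)` → collection = [20, 38].
5. Outer `except IndexError` matches → `collection.append(70)` → collection = [20, 38, 70].
Result: [20, 38, 70]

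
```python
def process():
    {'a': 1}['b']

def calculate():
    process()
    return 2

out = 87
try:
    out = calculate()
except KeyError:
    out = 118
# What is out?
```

Step-by-step execution trace:
1. out starts at 87.
2. try: `calculate()` calls `process()`.
3. `process()` evaluates `{'a': 1}['b']`, which raises KeyError; it propagates through calculate (uncaught).
4. `return 2` in calculate is not reached; the assignment to out does not complete.
5. `except KeyError` matches → out = 118.
Result: 118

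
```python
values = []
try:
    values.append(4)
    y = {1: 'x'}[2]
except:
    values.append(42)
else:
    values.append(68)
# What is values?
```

Step-by-step execution trace:
1. try: `values.append(4)` → values = [4].
2. `y = {1: 'x'}[2]` raises KeyError.
3. bare `except` matches → `values.append(42)` → values = [4, 42].
4. `else` is skipped (an exception was raised).
Result: [4, 42]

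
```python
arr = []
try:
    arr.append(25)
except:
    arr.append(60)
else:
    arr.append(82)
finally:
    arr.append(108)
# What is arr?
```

Step-by-step execution trace:
1. try: `arr.append(25)` → arr = [25]. No exception raised.
2. `except` is skipped.
3. `else` runs: `arr.append(82)` → arr = [25, 82].
4. `finally` always runs: `arr.append(108)` → arr = [25, 82, 108].
Result: [25, 82, 108]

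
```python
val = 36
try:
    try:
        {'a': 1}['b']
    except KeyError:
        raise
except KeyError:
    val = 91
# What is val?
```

Step-by-step execution trace:
1. Inner try: `{'a': 1}['b']` raises KeyError.
2. Inner `except KeyError` matches; bare `raise` re-raises the same KeyError.
3. Outer `except KeyError` matches → val = 91.
Result: 91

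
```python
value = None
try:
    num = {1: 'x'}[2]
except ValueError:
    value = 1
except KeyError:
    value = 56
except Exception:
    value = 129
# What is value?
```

Step-by-step execution trace:
1. `num = {1: 'x'}[2]` raises KeyError.
2. `except ValueError` does not match KeyError; skipped.
3. `except KeyError` matches → value = 56.
4. Remaining except clauses are skipped.
Result: 56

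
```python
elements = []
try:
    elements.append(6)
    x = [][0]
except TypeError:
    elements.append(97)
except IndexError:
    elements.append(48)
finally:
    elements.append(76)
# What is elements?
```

Step-by-step execution trace:
1. try: `elements.append(6)` → elements = [6].
2. `x = [][0]` raises IndexError.
3. `except TypeError` does not match IndexError; skipped.
4. `except IndexError` matches → `elements.append(48)` → elements = [6, 48].
5. finally always runs: `elements.append(76)` → elements = [6, 48, 76].
Result: [6, 48, 76]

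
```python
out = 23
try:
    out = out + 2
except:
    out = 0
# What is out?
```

Step-by-step execution trace:
1. out starts at 23.
2. try: `out = out + 2` → out = 25. No exception raised.
3. `except` is skipped.
Result: 25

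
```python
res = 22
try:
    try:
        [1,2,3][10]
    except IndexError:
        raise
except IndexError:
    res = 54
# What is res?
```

Step-by-step execution trace:
1. Inner try: `[1,2,3][10]` raises IndexError.
2. Inner `except IndexError` matches; bare `raise` re-raises the same IndexError.
3. Outer `except IndexError` matches → res = 54.
Result: 54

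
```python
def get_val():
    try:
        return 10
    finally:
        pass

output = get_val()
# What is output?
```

Step-by-step execution trace:
1. `get_val()` enters try: `return 10` sets pending return value 10.
2. Before returning, `finally: pass` runs (no effect).
3. get_val() returns 10 → output = 10.
Result: 10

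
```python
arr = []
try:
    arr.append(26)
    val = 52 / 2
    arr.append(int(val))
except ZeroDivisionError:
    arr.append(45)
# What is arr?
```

Step-by-step execution trace:
1. try: `arr.append(26)` → arr = [26].
2. `val = 52 / 2` → val = 26.0. No exception raised.
3. `arr.append(int(val))` → arr = [26, 26].
4. `except ZeroDivisionError` is skipped (no exception was raised).
Result: [26, 26]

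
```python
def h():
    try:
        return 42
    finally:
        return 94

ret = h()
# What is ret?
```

Step-by-step execution trace:
1. `h()` enters try: `return 42` sets pending return value 42.
2. Before returning, `finally: return 94` runs and overrides the pending return.
3. h() returns 94 → ret = 94.
Result: 94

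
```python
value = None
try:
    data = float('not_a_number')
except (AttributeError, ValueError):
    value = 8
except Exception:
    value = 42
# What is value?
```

Step-by-step execution trace:
1. `data = float('not_a_number')` raises ValueError.
2. `except (AttributeError, ValueError)` matches (ValueError is in the tuple) → value = 8.
3. `except Exception` is not reached.
Result: 8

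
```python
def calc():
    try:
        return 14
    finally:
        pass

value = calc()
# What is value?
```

Step-by-step execution trace:
1. `calc()` enters try: `return 14` sets pending return value 14.
2. Before returning, `finally: pass` runs (no effect).
3. calc() returns 14 → value = 14.
Result: 14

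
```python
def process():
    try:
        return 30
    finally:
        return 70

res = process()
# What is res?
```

Step-by-step execution trace:
1. `process()` enters try: `return 30` sets pending return value 30.
2. Before returning, `finally: return 70` runs and overrides the pending return.
3. process() returns 70 → res = 70.
Result: 70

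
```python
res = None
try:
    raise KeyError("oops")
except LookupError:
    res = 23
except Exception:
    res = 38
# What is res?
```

Step-by-step execution trace:
1. `raise KeyError(...)` raises KeyError.
2. `except LookupError` matches (KeyError is a subclass of LookupError) → res = 23.
3. `except Exception` is not reached.
Result: 23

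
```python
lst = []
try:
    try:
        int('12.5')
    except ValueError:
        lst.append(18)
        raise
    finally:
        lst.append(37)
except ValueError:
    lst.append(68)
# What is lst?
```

Step-by-step execution trace:
1. Inner try: `int('12.5')` raises ValueError.
2. Inner `except ValueError` matches → `lst.append(18)` → lst = [18].
3. bare `raise` re-raises ValueError.
4. Inner `finally` runs during unwinding: `lst.append(37)` → lst = [18, 37].
5. Outer `except ValueError` matches → `lst.append(68)` → lst = [18, 37, 68].
Result: [18, 37, 68]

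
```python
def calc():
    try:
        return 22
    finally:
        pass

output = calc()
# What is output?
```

Step-by-step execution trace:
1. `calc()` enters try: `return 22` sets pending return value 22.
2. Before returning, `finally: pass` runs (no effect).
3. calc() returns 22 → output = 22.
Result: 22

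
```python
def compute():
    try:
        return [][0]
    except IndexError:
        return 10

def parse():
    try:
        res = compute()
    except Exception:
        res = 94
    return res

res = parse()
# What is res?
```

Step-by-step execution trace:
1. `parse()` calls `compute()`.
2. In compute: `[][0]` raises IndexError; `except IndexError` catches it → returns 10.
3. In parse: `res = compute()` → res = 10. No exception reaches parse.
4. `except Exception` is skipped; parse returns 10.
5. res = 10.
Result: 10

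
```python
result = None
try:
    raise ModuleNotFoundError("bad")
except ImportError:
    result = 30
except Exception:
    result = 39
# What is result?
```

Step-by-step execution trace:
1. `raise ModuleNotFoundError(...)` raises ModuleNotFoundError.
2. `except ImportError` matches (ModuleNotFoundError is a subclass of ImportError) → result = 30.
3. `except Exception` is not reached.
Result: 30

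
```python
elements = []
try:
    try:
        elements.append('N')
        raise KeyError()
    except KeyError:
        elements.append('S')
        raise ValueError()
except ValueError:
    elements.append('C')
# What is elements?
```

Step-by-step execution trace:
1. Inner try: `elements.append('N')` → elements = ['N'].
2. `raise KeyError()` raises KeyError.
3. Inner `except KeyError` matches → `elements.append('S')` → elements = ['N', 'S'].
4. `raise ValueError()` raises ValueError; propagates to outer try.
5. Outer `except ValueError` matches → `elements.append('C')` → elements = ['N', 'S', 'C'].
Result: ['N', 'S', 'C']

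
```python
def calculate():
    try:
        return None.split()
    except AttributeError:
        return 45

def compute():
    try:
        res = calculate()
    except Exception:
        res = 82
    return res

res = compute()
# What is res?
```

Step-by-step execution trace:
1. `compute()` calls `calculate()`.
2. In calculate: `None.split()` raises AttributeError; `except AttributeError` catches it → returns 45.
3. In compute: `res = calculate()` → res = 45. No exception reaches compute.
4. `except Exception` is skipped; compute returns 45.
5. res = 45.
Result: 45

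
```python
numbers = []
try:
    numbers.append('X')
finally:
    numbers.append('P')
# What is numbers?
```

Step-by-step execution trace:
1. try: `numbers.append('X')` → numbers = ['X'].
2. The try body completes without raising.
3. finally always runs: `numbers.append('P')` → numbers = ['X', 'P'].
Result: ['X', 'P']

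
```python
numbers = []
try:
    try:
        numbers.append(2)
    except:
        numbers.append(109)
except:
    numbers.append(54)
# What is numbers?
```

Step-by-step execution trace:
1. Inner try: `numbers.append(2)` → numbers = [2]. No exception raised.
2. Inner `except` is skipped.
3. Inner try completes normally; outer `except` is skipped.
Result: [2]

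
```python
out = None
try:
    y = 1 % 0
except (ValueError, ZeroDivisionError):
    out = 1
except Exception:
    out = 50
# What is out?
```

Step-by-step execution trace:
1. `y = 1 % 0` raises ZeroDivisionError.
2. `except (ValueError, ZeroDivisionError)` matches (ZeroDivisionError is in the tuple) → out = 1.
3. `except Exception` is not reached.
Result: 1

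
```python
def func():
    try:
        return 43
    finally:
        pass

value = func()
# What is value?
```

Step-by-step execution trace:
1. `func()` enters try: `return 43` sets pending return value 43.
2. Before returning, `finally: pass` runs (no effect).
3. func() returns 43 → value = 43.
Result: 43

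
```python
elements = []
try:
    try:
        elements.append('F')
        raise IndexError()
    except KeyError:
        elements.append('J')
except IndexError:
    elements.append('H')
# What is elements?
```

Step-by-step execution trace:
1. Inner try: `elements.append('F')` → elements = ['F'].
2. `raise IndexError()` raises IndexError.
3. Inner `except KeyError` does not match IndexError; exception propagates to outer try.
4. Outer `except IndexError` matches → `elements.append('H')` → elements = ['F', 'H'].
Result: ['F', 'H']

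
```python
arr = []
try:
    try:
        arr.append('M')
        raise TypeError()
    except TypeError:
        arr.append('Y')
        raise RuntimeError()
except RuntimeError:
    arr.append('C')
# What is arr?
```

Step-by-step execution trace:
1. Inner try: `arr.append('M')` → arr = ['M'].
2. `raise TypeError()` raises TypeError.
3. Inner `except TypeError` matches → `arr.append('Y')` → arr = ['M', 'Y'].
4. `raise RuntimeError()` raises RuntimeError; propagates to outer try.
5. Outer `except RuntimeError` matches → `arr.append('C')` → arr = ['M', 'Y', 'C'].
Result: ['M', 'Y', 'C']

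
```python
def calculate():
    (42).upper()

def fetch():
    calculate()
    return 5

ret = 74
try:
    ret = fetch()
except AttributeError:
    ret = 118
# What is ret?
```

Step-by-step execution trace:
1. ret starts at 74.
2. try: `fetch()` calls `calculate()`.
3. `calculate()` evaluates `(42).upper()`, which raises AttributeError; it propagates through fetch (uncaught).
4. `return 5` in fetch is not reached; the assignment to ret does not complete.
5. `except AttributeError` matches → ret = 118.
Result: 118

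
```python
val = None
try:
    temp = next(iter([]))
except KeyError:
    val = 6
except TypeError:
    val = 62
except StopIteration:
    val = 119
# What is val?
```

Step-by-step execution trace:
1. `temp = next(iter([]))` raises StopIteration.
2. `except KeyError` does not match StopIteration; skipped.
3. `except TypeError` does not match StopIteration; skipped.
4. `except StopIteration` matches → val = 119.
Result: 119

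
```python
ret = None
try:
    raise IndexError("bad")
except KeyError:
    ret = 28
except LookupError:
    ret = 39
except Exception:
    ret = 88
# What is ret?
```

Step-by-step execution trace:
1. `raise IndexError(...)` raises IndexError.
2. `except KeyError` does not match (IndexError is not a subclass of KeyError); skipped.
3. `except LookupError` matches (IndexError is a subclass of LookupError) → ret = 39.
4. `except Exception` is not reached.
Result: 39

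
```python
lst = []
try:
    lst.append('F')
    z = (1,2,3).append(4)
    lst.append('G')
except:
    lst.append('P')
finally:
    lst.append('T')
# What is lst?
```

Step-by-step execution trace:
1. try: `lst.append('F')` → lst = ['F'].
2. `z = (1,2,3).append(4)` raises AttributeError; `lst.append('G')` is not reached.
3. bare `except` matches → `lst.append('P')` → lst = ['F', 'P'].
4. finally always runs: `lst.append('T')` → lst = ['F', 'P', 'T'].
Result: ['F', 'P', 'T']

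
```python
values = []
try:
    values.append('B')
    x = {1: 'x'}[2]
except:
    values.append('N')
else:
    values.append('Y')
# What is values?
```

Step-by-step execution trace:
1. try: `values.append('B')` → values = ['B'].
2. `x = {1: 'x'}[2]` raises KeyError.
3. bare `except` matches → `values.append('N')` → values = ['B', 'N'].
4. `else` is skipped (an exception was raised).
Result: ['B', 'N']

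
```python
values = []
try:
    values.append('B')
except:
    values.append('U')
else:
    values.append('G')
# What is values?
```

Step-by-step execution trace:
1. try: `values.append('B')` → values = ['B']. No exception raised.
2. `except` is skipped.
3. `else` runs (try completed without exception): `values.append('G')` → values = ['B', 'G'].
Result: ['B', 'G']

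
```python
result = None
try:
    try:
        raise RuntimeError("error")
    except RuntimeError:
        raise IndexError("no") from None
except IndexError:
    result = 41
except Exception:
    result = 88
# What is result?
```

Step-by-step execution trace:
1. Inner try raises RuntimeError; inner `except RuntimeError` catches it.
2. `raise IndexError(...) from None` raises IndexError (from None suppresses __context__, but the active exception is still IndexError).
3. Outer `except IndexError` matches → result = 41.
4. `except Exception` is not reached.
Result: 41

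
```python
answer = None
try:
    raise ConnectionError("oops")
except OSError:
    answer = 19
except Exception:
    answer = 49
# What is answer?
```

Step-by-step execution trace:
1. `raise ConnectionError(...)` raises ConnectionError.
2. `except OSError` matches (ConnectionError is a subclass of OSError) → answer = 19.
3. `except Exception` is not reached.
Result: 19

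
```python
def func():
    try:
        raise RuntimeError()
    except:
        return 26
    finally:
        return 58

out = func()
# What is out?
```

Step-by-step execution trace:
1. `func()` enters try: `raise RuntimeError()` raises RuntimeError.
2. bare `except` matches → `return 26` sets pending return value 26.
3. Before returning, `finally: return 58` runs and overrides the pending return.
4. func() returns 58 → out = 58.
Result: 58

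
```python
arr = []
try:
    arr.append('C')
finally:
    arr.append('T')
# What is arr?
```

Step-by-step execution trace:
1. try: `arr.append('C')` → arr = ['C'].
2. The try body completes without raising.
3. finally always runs: `arr.append('T')` → arr = ['C', 'T'].
Result: ['C', 'T']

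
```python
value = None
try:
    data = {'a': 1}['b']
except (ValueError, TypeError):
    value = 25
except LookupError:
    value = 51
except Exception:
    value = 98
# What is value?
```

Step-by-step execution trace:
1. `data = {'a': 1}['b']` raises KeyError.
2. `except (ValueError, TypeError)` does not match KeyError; skipped.
3. `except LookupError` matches (KeyError is a subclass of LookupError) → value = 51.
4. `except Exception` is not reached.
Result: 51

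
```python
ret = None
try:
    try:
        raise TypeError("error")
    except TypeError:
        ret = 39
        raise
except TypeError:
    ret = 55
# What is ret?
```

Step-by-step execution trace:
1. Inner try: `raise TypeError("error")` raises TypeError.
2. Inner `except TypeError` matches → ret = 39.
3. bare `raise` re-raises the same TypeError.
4. Outer `except TypeError` matches → ret = 55.
Result: 55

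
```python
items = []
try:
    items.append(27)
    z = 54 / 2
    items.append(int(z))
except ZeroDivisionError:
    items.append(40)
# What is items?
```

Step-by-step execution trace:
1. try: `items.append(27)` → items = [27].
2. `z = 54 / 2` → z = 27.0. No exception raised.
3. `items.append(int(z))` → items = [27, 27].
4. `except ZeroDivisionError` is skipped (no exception was raised).
Result: [27, 27]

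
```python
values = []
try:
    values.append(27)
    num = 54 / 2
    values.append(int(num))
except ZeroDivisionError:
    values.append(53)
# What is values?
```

Step-by-step execution trace:
1. try: `values.append(27)` → values = [27].
2. `num = 54 / 2` → num = 27.0. No exception raised.
3. `values.append(int(num))` → values = [27, 27].
4. `except ZeroDivisionError` is skipped (no exception was raised).
Result: [27, 27]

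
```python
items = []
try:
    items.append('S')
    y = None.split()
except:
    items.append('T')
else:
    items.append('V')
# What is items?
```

Step-by-step execution trace:
1. try: `items.append('S')` → items = ['S'].
2. `y = None.split()` raises AttributeError.
3. bare `except` matches → `items.append('T')` → items = ['S', 'T'].
4. `else` is skipped (an exception was raised).
Result: ['S', 'T']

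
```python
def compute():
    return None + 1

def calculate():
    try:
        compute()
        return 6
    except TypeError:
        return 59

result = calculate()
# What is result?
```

Step-by-step execution trace:
1. `calculate()` calls `compute()`.
2. `compute()` evaluates `None + 1`, which raises TypeError; it propagates to the caller.
3. `return 6` is not reached.
4. `except TypeError` in calculate matches → returns 59.
5. result = 59.
Result: 59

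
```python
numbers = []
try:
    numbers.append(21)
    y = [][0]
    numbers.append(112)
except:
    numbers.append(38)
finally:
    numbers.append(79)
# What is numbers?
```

Step-by-step execution trace:
1. try: `numbers.append(21)` → numbers = [21].
2. `y = [][0]` raises IndexError; `numbers.append(112)` is not reached.
3. bare `except` matches → `numbers.append(38)` → numbers = [21, 38].
4. finally always runs: `numbers.append(79)` → numbers = [21, 38, 79].
Result: [21, 38, 79]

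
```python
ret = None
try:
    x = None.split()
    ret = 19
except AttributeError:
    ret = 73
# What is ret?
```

Step-by-step execution trace:
1. `x = None.split()` raises AttributeError.
2. `ret = 19` is not reached.
3. `except AttributeError` matches → ret = 73.
Result: 73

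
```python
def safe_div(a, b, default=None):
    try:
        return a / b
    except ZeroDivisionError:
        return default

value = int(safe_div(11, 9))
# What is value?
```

Step-by-step execution trace:
1. `safe_div(11, 9)` enters try: `return 11 / 9` → returns 1.2222222222222223. No exception raised.
2. `except ZeroDivisionError` is skipped.
3. `int(1.2222222222222223)` → 1 → value = 1.
Result: 1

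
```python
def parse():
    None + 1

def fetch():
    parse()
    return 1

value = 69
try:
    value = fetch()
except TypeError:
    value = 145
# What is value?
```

Step-by-step execution trace:
1. value starts at 69.
2. try: `fetch()` calls `parse()`.
3. `parse()` evaluates `None + 1`, which raises TypeError; it propagates through fetch (uncaught).
4. `return 1` in fetch is not reached; the assignment to value does not complete.
5. `except TypeError` matches → value = 145.
Result: 145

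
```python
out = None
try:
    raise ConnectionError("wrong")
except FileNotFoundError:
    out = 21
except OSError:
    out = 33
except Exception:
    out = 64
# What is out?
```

Step-by-step execution trace:
1. `raise ConnectionError(...)` raises ConnectionError.
2. `except FileNotFoundError` does not match (ConnectionError is not a subclass of FileNotFoundError); skipped.
3. `except OSError` matches (ConnectionError is a subclass of OSError) → out = 33.
4. `except Exception` is not reached.
Result: 33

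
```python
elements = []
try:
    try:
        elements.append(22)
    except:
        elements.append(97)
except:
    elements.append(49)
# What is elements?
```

Step-by-step execution trace:
1. Inner try: `elements.append(22)` → elements = [22]. No exception raised.
2. Inner `except` is skipped.
3. Inner try completes normally; outer `except` is skipped.
Result: [22]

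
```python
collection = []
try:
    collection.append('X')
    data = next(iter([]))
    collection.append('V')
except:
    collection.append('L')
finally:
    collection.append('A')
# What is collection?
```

Step-by-step execution trace:
1. try: `collection.append('X')` → collection = ['X'].
2. `data = next(iter([]))` raises StopIteration; `collection.append('V')` is not reached.
3. bare `except` matches → `collection.append('L')` → collection = ['X', 'L'].
4. finally always runs: `collection.append('A')` → collection = ['X', 'L', 'A'].
Result: ['X', 'L', 'A']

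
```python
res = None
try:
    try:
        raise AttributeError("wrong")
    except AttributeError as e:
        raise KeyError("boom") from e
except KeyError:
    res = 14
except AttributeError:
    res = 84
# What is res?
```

Step-by-step execution trace:
1. Inner try raises AttributeError; inner `except AttributeError as e` catches it.
2. `raise KeyError(...) from e` raises KeyError (AttributeError is attached as __cause__, but only KeyError is active).
3. Outer `except KeyError` matches → res = 14.
4. `except AttributeError` is not reached.
Result: 14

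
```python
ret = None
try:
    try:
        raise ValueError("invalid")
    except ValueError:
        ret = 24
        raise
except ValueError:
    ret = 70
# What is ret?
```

Step-by-step execution trace:
1. Inner try: `raise ValueError("invalid")` raises ValueError.
2. Inner `except ValueError` matches → ret = 24.
3. bare `raise` re-raises the same ValueError.
4. Outer `except ValueError` matches → ret = 70.
Result: 70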